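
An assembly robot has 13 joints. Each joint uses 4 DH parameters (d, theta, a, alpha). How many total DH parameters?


Given: 13 joints, 4 DH parameters per joint (d, theta, a, alpha)
Total DH parameters = number_of_joints * 4
Total = 13 * 4
Total = 52

52


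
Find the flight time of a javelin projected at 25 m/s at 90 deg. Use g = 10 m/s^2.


Given: v0 = 25 m/s, theta = 90 deg, g = 10 m/s^2
sin(90) = 1
Using T = 2*v0*sin(theta) / g
T = 2*25*1 / 10
T = 50 / 10
T = 5 s

5 s


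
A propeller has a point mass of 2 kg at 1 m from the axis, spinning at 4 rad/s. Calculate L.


Given: m = 2 kg, r = 1 m, omega = 4 rad/s
For a point mass: I = m*r^2
I = 2*1^2 = 2*1 = 2
L = I*omega = 2*4
L = 8 kg*m^2/s

8 kg*m^2/s


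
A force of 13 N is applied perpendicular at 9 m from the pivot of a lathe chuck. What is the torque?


Given: F = 13 N, r = 9 m, angle = 90 deg (perpendicular)
Using tau = F * r * sin(90)
sin(90) = 1
tau = 13 * 9 * 1
tau = 117 Nm

117 Nm


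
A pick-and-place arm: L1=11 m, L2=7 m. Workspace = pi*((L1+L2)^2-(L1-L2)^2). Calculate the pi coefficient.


Given: L1 = 11, L2 = 7
(L1+L2)^2 = (18)^2 = 324
(L1-L2)^2 = (4)^2 = 16
Difference = 324 - 16 = 308
This equals 4*L1*L2 = 4*11*7 = 308
Workspace area = 308*pi

308


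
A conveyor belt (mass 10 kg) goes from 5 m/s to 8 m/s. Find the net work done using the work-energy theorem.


Given: m = 10 kg, v0 = 5 m/s, v = 8 m/s
Using W = (1/2)*m*(v^2 - v0^2)
v^2 = 8^2 = 64
v0^2 = 5^2 = 25
v^2 - v0^2 = 64 - 25 = 39
W = (1/2)*10*39 = 195 J

195 J


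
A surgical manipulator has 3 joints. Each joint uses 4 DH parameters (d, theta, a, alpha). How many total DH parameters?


Given: 3 joints, 4 DH parameters per joint (d, theta, a, alpha)
Total DH parameters = number_of_joints * 4
Total = 3 * 4
Total = 12

12


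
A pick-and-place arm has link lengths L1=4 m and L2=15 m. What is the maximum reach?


Given: L1 = 4 m, L2 = 15 m
For a 2-link planar arm, max reach = L1 + L2 (fully extended)
Max reach = 4 + 15
Max reach = 19 m

19 m


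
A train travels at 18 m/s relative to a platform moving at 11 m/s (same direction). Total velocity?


Given: object velocity = 18 m/s, platform velocity = 11 m/s (same direction)
Using classical velocity addition: v_total = v_object + v_platform
v_total = 18 + 11
v_total = 29 m/s

29 m/s


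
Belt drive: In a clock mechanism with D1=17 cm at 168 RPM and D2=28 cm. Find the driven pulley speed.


Given: D1 = 17 cm, w1 = 168 RPM, D2 = 28 cm
Using D1*w1 = D2*w2
w2 = D1*w1 / D2
w2 = 17*168 / 28
w2 = 2856 / 28
w2 = 102 RPM

102 RPM


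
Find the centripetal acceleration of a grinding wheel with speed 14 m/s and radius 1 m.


Given: v = 14 m/s, r = 1 m
Using a_c = v^2 / r
a_c = 14^2 / 1
a_c = 196 / 1
a_c = 196 m/s^2

196 m/s^2


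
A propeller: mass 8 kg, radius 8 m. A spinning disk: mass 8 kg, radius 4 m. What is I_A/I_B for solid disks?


Given: M1=8 kg, R1=8 m, M2=8 kg, R2=4 m
For a disk: I = (1/2)*M*R^2, so I_A/I_B = (M1*R1^2)/(M2*R2^2)
M1*R1^2 = 8*64 = 512
M2*R2^2 = 8*16 = 128
I_A/I_B = 512/128 = 4

4


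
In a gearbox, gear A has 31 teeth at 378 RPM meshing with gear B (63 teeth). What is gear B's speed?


Given: N1 = 31 teeth, w1 = 378 RPM, N2 = 63 teeth
Using N1*w1 = N2*w2
w2 = N1*w1 / N2
w2 = 31*378 / 63
w2 = 11718 / 63
w2 = 186 RPM

186 RPM


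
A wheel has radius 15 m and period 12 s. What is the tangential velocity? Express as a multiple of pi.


Given: radius r = 15 m, period T = 12 s
Using v = 2*pi*r / T
v = 2*pi*15 / 12
v = 30*pi / 12
v = 5/2*pi m/s

5/2*pi m/s


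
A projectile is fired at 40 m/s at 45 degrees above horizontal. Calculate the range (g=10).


Given: v0 = 40 m/s, theta = 45 deg, g = 10 m/s^2
sin(2*45) = sin(90) = 1
Using R = v0^2 * sin(2*theta) / g
R = 40^2 * 1 / 10
R = 1600 / 10
R = 160 m

160 m


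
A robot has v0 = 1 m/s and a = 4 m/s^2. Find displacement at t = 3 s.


Given: v0 = 1 m/s, a = 4 m/s^2, t = 3 s
Using s = v0*t + (1/2)*a*t^2
s = 1*3 + (1/2)*4*3^2
s = 3 + (1/2)*36
s = 3 + 18
s = 21

21 m


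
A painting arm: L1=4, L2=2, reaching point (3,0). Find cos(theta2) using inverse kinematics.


Given: L1 = 4, L2 = 2, target (x, y) = (3, 0)
Using cos(theta2) = (x^2 + y^2 - L1^2 - L2^2) / (2*L1*L2)
x^2 + y^2 = 3^2 + 0 = 9
L1^2 + L2^2 = 16 + 4 = 20
Numerator = 9 - 20 = -11
Denominator = 2*4*2 = 16
cos(theta2) = -11/16 = -11/16

-11/16


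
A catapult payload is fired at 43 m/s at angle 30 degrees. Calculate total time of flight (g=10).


Given: v0 = 43 m/s, theta = 30 deg, g = 10 m/s^2
sin(30) = 1/2
Using T = 2*v0*sin(theta) / g
T = 2*43*1/2 / 10
T = 43 / 10
T = 43/10 s

43/10 s


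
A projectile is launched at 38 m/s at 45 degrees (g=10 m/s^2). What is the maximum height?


Given: v0 = 38 m/s, theta = 45 deg, g = 10 m/s^2
sin^2(45) = 1/2
Using H = v0^2 * sin^2(theta) / (2*g)
H = 38^2 * 1/2 / (2*10)
H = 1444 * 1/2 / 20
H = 722 / 20
H = 361/10 m

361/10 m


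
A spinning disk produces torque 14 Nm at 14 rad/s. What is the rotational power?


Given: tau = 14 Nm, omega = 14 rad/s
Using P = tau * omega
P = 14 * 14
P = 196 W

196 W


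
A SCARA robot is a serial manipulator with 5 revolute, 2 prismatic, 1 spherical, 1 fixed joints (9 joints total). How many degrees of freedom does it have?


Given: serial robot with 5 revolute, 2 prismatic, 1 spherical, 1 fixed joints
DOF contribution per joint type: revolute=1, prismatic=1, spherical=3, fixed=0
DOF = 5*1 + 2*1 + 1*3 + 1*0
DOF = 10

10


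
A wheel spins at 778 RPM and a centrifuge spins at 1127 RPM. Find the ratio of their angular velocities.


Given: RPM_A = 778, RPM_B = 1127
omega = 2*pi*RPM/60, so omega_A/omega_B = RPM_A / RPM_B
omega_A/omega_B = 778 / 1127
omega_A/omega_B = 778/1127

778/1127


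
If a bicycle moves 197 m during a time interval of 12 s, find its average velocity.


Given: distance d = 197 m, time t = 12 s
Using v = d / t
v = 197 / 12
v = 197/12 m/s

197/12 m/s


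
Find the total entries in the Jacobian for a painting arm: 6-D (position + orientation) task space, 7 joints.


Given: task space dimension = 6, joints = 7
Jacobian is a 6 x 7 matrix
Total entries = rows * columns
Total = 6 * 7
Total = 42

42


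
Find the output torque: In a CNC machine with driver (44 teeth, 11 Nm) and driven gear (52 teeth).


Given: N1 = 44, N2 = 52, T1 = 11 Nm
Using T2/T1 = N2/N1
T2 = T1 * N2 / N1
T2 = 11 * 52 / 44
T2 = 572 / 44
T2 = 13 Nm

13 Nm


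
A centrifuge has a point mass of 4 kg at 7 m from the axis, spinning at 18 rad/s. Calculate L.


Given: m = 4 kg, r = 7 m, omega = 18 rad/s
For a point mass: I = m*r^2
I = 4*7^2 = 4*49 = 196
L = I*omega = 196*18
L = 3528 kg*m^2/s

3528 kg*m^2/s


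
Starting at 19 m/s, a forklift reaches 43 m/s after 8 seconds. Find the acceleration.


Given: initial velocity v0 = 19 m/s, final velocity v = 43 m/s, time t = 8 s
Using a = (v - v0) / t
a = (43 - 19) / 8
a = 24 / 8
a = 3 m/s^2

3 m/s^2


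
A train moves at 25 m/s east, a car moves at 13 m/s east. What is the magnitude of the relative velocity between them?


Given: v_A = 25 m/s east, v_B = 13 m/s east
Both move in the same direction; relative speed = |v_A - v_B|
|25 - 13| = |12|
= 12 m/s

12 m/s


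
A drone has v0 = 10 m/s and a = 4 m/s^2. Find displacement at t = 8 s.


Given: v0 = 10 m/s, a = 4 m/s^2, t = 8 s
Using s = v0*t + (1/2)*a*t^2
s = 10*8 + (1/2)*4*8^2
s = 80 + (1/2)*256
s = 80 + 128
s = 208

208 m


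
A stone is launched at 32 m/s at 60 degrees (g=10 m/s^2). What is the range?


Given: v0 = 32 m/s, theta = 60 deg, g = 10 m/s^2
sin(2*60) = sin(120) = sqrt(3)/2
Using R = v0^2 * sin(2*theta) / g
R = 32^2 * (sqrt(3)/2) / 10
R = 1024 * sqrt(3) / 20
R = 256/5*sqrt(3) m

256/5*sqrt(3) m


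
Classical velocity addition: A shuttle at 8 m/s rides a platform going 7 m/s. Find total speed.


Given: object velocity = 8 m/s, platform velocity = 7 m/s (same direction)
Using classical velocity addition: v_total = v_object + v_platform
v_total = 8 + 7
v_total = 15 m/s

15 m/s


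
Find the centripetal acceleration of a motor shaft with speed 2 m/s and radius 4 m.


Given: v = 2 m/s, r = 4 m
Using a_c = v^2 / r
a_c = 2^2 / 4
a_c = 4 / 4
a_c = 1 m/s^2

1 m/s^2


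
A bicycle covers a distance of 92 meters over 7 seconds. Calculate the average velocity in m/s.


Given: distance d = 92 m, time t = 7 s
Using v = d / t
v = 92 / 7
v = 92/7 m/s

92/7 m/s


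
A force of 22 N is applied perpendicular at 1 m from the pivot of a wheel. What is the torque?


Given: F = 22 N, r = 1 m, angle = 90 deg (perpendicular)
Using tau = F * r * sin(90)
sin(90) = 1
tau = 22 * 1 * 1
tau = 22 Nm

22 Nm


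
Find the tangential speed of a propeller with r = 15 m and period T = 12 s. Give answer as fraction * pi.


Given: radius r = 15 m, period T = 12 s
Using v = 2*pi*r / T
v = 2*pi*15 / 12
v = 30*pi / 12
v = 5/2*pi m/s

5/2*pi m/s


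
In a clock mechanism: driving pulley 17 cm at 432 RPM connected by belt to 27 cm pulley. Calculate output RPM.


Given: D1 = 17 cm, w1 = 432 RPM, D2 = 27 cm
Using D1*w1 = D2*w2
w2 = D1*w1 / D2
w2 = 17*432 / 27
w2 = 7344 / 27
w2 = 272 RPM

272 RPM


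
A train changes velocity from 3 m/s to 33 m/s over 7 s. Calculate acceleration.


Given: initial velocity v0 = 3 m/s, final velocity v = 33 m/s, time t = 7 s
Using a = (v - v0) / t
a = (33 - 3) / 7
a = 30 / 7
a = 30/7 m/s^2

30/7 m/s^2


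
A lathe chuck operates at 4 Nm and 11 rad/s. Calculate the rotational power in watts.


Given: tau = 4 Nm, omega = 11 rad/s
Using P = tau * omega
P = 4 * 11
P = 44 W

44 W


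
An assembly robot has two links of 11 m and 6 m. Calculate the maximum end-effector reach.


Given: L1 = 11 m, L2 = 6 m
For a 2-link planar arm, max reach = L1 + L2 (fully extended)
Max reach = 11 + 6
Max reach = 17 m

17 m


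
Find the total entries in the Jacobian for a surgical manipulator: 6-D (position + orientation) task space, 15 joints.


Given: task space dimension = 6, joints = 15
Jacobian is a 6 x 15 matrix
Total entries = rows * columns
Total = 6 * 15
Total = 90

90


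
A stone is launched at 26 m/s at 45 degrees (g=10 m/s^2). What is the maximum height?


Given: v0 = 26 m/s, theta = 45 deg, g = 10 m/s^2
sin^2(45) = 1/2
Using H = v0^2 * sin^2(theta) / (2*g)
H = 26^2 * 1/2 / (2*10)
H = 676 * 1/2 / 20
H = 338 / 20
H = 169/10 m

169/10 m


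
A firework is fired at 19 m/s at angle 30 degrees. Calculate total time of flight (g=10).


Given: v0 = 19 m/s, theta = 30 deg, g = 10 m/s^2
sin(30) = 1/2
Using T = 2*v0*sin(theta) / g
T = 2*19*1/2 / 10
T = 19 / 10
T = 19/10 s

19/10 s


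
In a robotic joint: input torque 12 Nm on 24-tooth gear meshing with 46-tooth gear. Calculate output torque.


Given: N1 = 24, N2 = 46, T1 = 12 Nm
Using T2/T1 = N2/N1
T2 = T1 * N2 / N1
T2 = 12 * 46 / 24
T2 = 552 / 24
T2 = 23 Nm

23 Nm


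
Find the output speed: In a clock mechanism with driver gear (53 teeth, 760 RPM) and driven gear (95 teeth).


Given: N1 = 53 teeth, w1 = 760 RPM, N2 = 95 teeth
Using N1*w1 = N2*w2
w2 = N1*w1 / N2
w2 = 53*760 / 95
w2 = 40280 / 95
w2 = 424 RPM

424 RPM


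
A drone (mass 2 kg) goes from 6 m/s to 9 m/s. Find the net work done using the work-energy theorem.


Given: m = 2 kg, v0 = 6 m/s, v = 9 m/s
Using W = (1/2)*m*(v^2 - v0^2)
v^2 = 9^2 = 81
v0^2 = 6^2 = 36
v^2 - v0^2 = 81 - 36 = 45
W = (1/2)*2*45 = 45 J

45 J


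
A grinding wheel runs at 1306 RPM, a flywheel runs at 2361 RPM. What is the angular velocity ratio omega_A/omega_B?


Given: RPM_A = 1306, RPM_B = 2361
omega = 2*pi*RPM/60, so omega_A/omega_B = RPM_A / RPM_B
omega_A/omega_B = 1306 / 2361
omega_A/omega_B = 1306/2361

1306/2361


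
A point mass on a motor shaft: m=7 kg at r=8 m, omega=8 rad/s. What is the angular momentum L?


Given: m = 7 kg, r = 8 m, omega = 8 rad/s
For a point mass: I = m*r^2
I = 7*8^2 = 7*64 = 448
L = I*omega = 448*8
L = 3584 kg*m^2/s

3584 kg*m^2/s


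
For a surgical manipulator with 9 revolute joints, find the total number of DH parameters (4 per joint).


Given: 9 joints, 4 DH parameters per joint (d, theta, a, alpha)
Total DH parameters = number_of_joints * 4
Total = 9 * 4
Total = 36

36


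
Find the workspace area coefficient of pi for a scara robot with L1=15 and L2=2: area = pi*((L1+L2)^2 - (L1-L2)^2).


Given: L1 = 15, L2 = 2
(L1+L2)^2 = (17)^2 = 289
(L1-L2)^2 = (13)^2 = 169
Difference = 289 - 169 = 120
This equals 4*L1*L2 = 4*15*2 = 120
Workspace area = 120*pi

120


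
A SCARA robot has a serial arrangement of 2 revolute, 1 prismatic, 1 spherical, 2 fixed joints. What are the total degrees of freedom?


Given: serial robot with 2 revolute, 1 prismatic, 1 spherical, 2 fixed joints
DOF contribution per joint type: revolute=1, prismatic=1, spherical=3, fixed=0
DOF = 2*1 + 1*1 + 1*3 + 2*0
DOF = 6

6


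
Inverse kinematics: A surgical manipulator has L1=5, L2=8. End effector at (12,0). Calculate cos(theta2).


Given: L1 = 5, L2 = 8, target (x, y) = (12, 0)
Using cos(theta2) = (x^2 + y^2 - L1^2 - L2^2) / (2*L1*L2)
x^2 + y^2 = 12^2 + 0 = 144
L1^2 + L2^2 = 25 + 64 = 89
Numerator = 144 - 89 = 55
Denominator = 2*5*8 = 80
cos(theta2) = 55/80 = 11/16

11/16


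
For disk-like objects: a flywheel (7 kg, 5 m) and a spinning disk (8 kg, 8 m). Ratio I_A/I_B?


Given: M1=7 kg, R1=5 m, M2=8 kg, R2=8 m
For a disk: I = (1/2)*M*R^2, so I_A/I_B = (M1*R1^2)/(M2*R2^2)
M1*R1^2 = 7*25 = 175
M2*R2^2 = 8*64 = 512
I_A/I_B = 175/512 = 175/512

175/512


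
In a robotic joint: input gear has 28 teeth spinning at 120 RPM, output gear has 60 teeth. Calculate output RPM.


Given: N1 = 28 teeth, w1 = 120 RPM, N2 = 60 teeth
Using N1*w1 = N2*w2
w2 = N1*w1 / N2
w2 = 28*120 / 60
w2 = 3360 / 60
w2 = 56 RPM

56 RPM


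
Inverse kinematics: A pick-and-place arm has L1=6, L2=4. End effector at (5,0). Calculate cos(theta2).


Given: L1 = 6, L2 = 4, target (x, y) = (5, 0)
Using cos(theta2) = (x^2 + y^2 - L1^2 - L2^2) / (2*L1*L2)
x^2 + y^2 = 5^2 + 0 = 25
L1^2 + L2^2 = 36 + 16 = 52
Numerator = 25 - 52 = -27
Denominator = 2*6*4 = 48
cos(theta2) = -27/48 = -9/16

-9/16


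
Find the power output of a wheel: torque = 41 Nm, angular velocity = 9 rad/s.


Given: tau = 41 Nm, omega = 9 rad/s
Using P = tau * omega
P = 41 * 9
P = 369 W

369 W


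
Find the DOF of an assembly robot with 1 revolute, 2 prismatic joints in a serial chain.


Given: serial robot with 1 revolute, 2 prismatic joints
DOF contribution per joint type: revolute=1, prismatic=1, spherical=3, fixed=0
DOF = 1*1 + 2*1
DOF = 3

3


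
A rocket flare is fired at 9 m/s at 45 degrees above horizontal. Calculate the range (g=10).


Given: v0 = 9 m/s, theta = 45 deg, g = 10 m/s^2
sin(2*45) = sin(90) = 1
Using R = v0^2 * sin(2*theta) / g
R = 9^2 * 1 / 10
R = 81 / 10
R = 81/10 m

81/10 m


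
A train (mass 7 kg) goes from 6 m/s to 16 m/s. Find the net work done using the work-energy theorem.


Given: m = 7 kg, v0 = 6 m/s, v = 16 m/s
Using W = (1/2)*m*(v^2 - v0^2)
v^2 = 16^2 = 256
v0^2 = 6^2 = 36
v^2 - v0^2 = 256 - 36 = 220
W = (1/2)*7*220 = 770 J

770 J


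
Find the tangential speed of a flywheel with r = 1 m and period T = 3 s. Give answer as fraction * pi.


Given: radius r = 1 m, period T = 3 s
Using v = 2*pi*r / T
v = 2*pi*1 / 3
v = 2*pi / 3
v = 2/3*pi m/s

2/3*pi m/s


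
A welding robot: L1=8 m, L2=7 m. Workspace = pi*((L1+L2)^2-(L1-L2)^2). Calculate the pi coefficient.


Given: L1 = 8, L2 = 7
(L1+L2)^2 = (15)^2 = 225
(L1-L2)^2 = (1)^2 = 1
Difference = 225 - 1 = 224
This equals 4*L1*L2 = 4*8*7 = 224
Workspace area = 224*pi

224


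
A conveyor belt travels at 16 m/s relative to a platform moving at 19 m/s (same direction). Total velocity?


Given: object velocity = 16 m/s, platform velocity = 19 m/s (same direction)
Using classical velocity addition: v_total = v_object + v_platform
v_total = 16 + 19
v_total = 35 m/s

35 m/s


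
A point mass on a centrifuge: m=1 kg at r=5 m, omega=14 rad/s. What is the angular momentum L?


Given: m = 1 kg, r = 5 m, omega = 14 rad/s
For a point mass: I = m*r^2
I = 1*5^2 = 1*25 = 25
L = I*omega = 25*14
L = 350 kg*m^2/s

350 kg*m^2/s


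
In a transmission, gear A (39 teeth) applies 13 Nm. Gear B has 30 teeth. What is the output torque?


Given: N1 = 39, N2 = 30, T1 = 13 Nm
Using T2/T1 = N2/N1
T2 = T1 * N2 / N1
T2 = 13 * 30 / 39
T2 = 390 / 39
T2 = 10 Nm

10 Nm


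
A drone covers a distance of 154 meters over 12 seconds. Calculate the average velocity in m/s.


Given: distance d = 154 m, time t = 12 s
Using v = d / t
v = 154 / 12
v = 77/6 m/s

77/6 m/s


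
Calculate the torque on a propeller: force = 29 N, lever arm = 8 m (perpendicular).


Given: F = 29 N, r = 8 m, angle = 90 deg (perpendicular)
Using tau = F * r * sin(90)
sin(90) = 1
tau = 29 * 8 * 1
tau = 232 Nm

232 Nm


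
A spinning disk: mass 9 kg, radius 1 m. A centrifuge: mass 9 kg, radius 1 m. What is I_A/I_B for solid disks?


Given: M1=9 kg, R1=1 m, M2=9 kg, R2=1 m
For a disk: I = (1/2)*M*R^2, so I_A/I_B = (M1*R1^2)/(M2*R2^2)
M1*R1^2 = 9*1 = 9
M2*R2^2 = 9*1 = 9
I_A/I_B = 9/9 = 1

1


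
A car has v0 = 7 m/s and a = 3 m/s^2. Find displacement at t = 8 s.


Given: v0 = 7 m/s, a = 3 m/s^2, t = 8 s
Using s = v0*t + (1/2)*a*t^2
s = 7*8 + (1/2)*3*8^2
s = 56 + (1/2)*192
s = 56 + 96
s = 152

152 m


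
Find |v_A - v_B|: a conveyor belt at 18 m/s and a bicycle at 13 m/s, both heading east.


Given: v_A = 18 m/s east, v_B = 13 m/s east
Both move in the same direction; relative speed = |v_A - v_B|
|18 - 13| = |5|
= 5 m/s

5 m/s


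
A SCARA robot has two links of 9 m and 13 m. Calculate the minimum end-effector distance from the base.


Given: L1 = 9 m, L2 = 13 m
For a 2-link planar arm, min reach = |L1 - L2| (second link folded back)
Min reach = |9 - 13|
Min reach = 4 m

4 m


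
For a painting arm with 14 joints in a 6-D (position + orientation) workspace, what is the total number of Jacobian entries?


Given: task space dimension = 6, joints = 14
Jacobian is a 6 x 14 matrix
Total entries = rows * columns
Total = 6 * 14
Total = 84

84


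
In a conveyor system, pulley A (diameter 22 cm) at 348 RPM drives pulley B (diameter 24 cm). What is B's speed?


Given: D1 = 22 cm, w1 = 348 RPM, D2 = 24 cm
Using D1*w1 = D2*w2
w2 = D1*w1 / D2
w2 = 22*348 / 24
w2 = 7656 / 24
w2 = 319 RPM

319 RPM


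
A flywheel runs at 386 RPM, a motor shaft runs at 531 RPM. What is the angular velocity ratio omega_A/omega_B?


Given: RPM_A = 386, RPM_B = 531
omega = 2*pi*RPM/60, so omega_A/omega_B = RPM_A / RPM_B
omega_A/omega_B = 386 / 531
omega_A/omega_B = 386/531

386/531


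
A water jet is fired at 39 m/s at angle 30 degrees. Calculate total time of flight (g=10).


Given: v0 = 39 m/s, theta = 30 deg, g = 10 m/s^2
sin(30) = 1/2
Using T = 2*v0*sin(theta) / g
T = 2*39*1/2 / 10
T = 39 / 10
T = 39/10 s

39/10 s


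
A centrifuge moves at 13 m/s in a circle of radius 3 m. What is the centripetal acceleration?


Given: v = 13 m/s, r = 3 m
Using a_c = v^2 / r
a_c = 13^2 / 3
a_c = 169 / 3
a_c = 169/3 m/s^2

169/3 m/s^2


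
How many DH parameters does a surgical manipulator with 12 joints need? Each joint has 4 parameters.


Given: 12 joints, 4 DH parameters per joint (d, theta, a, alpha)
Total DH parameters = number_of_joints * 4
Total = 12 * 4
Total = 48

48


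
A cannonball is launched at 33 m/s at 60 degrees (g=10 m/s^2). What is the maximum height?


Given: v0 = 33 m/s, theta = 60 deg, g = 10 m/s^2
sin^2(60) = 3/4
Using H = v0^2 * sin^2(theta) / (2*g)
H = 33^2 * 3/4 / (2*10)
H = 1089 * 3/4 / 20
H = 3267/4 / 20
H = 3267/80 m

3267/80 m


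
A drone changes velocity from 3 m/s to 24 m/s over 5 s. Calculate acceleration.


Given: initial velocity v0 = 3 m/s, final velocity v = 24 m/s, time t = 5 s
Using a = (v - v0) / t
a = (24 - 3) / 5
a = 21 / 5
a = 21/5 m/s^2

21/5 m/s^2


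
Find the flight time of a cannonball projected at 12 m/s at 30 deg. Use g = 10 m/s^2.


Given: v0 = 12 m/s, theta = 30 deg, g = 10 m/s^2
sin(30) = 1/2
Using T = 2*v0*sin(theta) / g
T = 2*12*1/2 / 10
T = 12 / 10
T = 6/5 s

6/5 s


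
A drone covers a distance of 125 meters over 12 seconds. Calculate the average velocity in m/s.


Given: distance d = 125 m, time t = 12 s
Using v = d / t
v = 125 / 12
v = 125/12 m/s

125/12 m/s


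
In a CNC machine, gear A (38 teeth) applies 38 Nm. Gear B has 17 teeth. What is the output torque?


Given: N1 = 38, N2 = 17, T1 = 38 Nm
Using T2/T1 = N2/N1
T2 = T1 * N2 / N1
T2 = 38 * 17 / 38
T2 = 646 / 38
T2 = 17 Nm

17 Nm


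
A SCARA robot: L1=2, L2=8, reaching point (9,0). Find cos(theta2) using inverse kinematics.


Given: L1 = 2, L2 = 8, target (x, y) = (9, 0)
Using cos(theta2) = (x^2 + y^2 - L1^2 - L2^2) / (2*L1*L2)
x^2 + y^2 = 9^2 + 0 = 81
L1^2 + L2^2 = 4 + 64 = 68
Numerator = 81 - 68 = 13
Denominator = 2*2*8 = 32
cos(theta2) = 13/32 = 13/32

13/32


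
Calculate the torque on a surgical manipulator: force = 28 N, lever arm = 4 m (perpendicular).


Given: F = 28 N, r = 4 m, angle = 90 deg (perpendicular)
Using tau = F * r * sin(90)
sin(90) = 1
tau = 28 * 4 * 1
tau = 112 Nm

112 Nm


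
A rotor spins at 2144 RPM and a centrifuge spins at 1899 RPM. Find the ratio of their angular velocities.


Given: RPM_A = 2144, RPM_B = 1899
omega = 2*pi*RPM/60, so omega_A/omega_B = RPM_A / RPM_B
omega_A/omega_B = 2144 / 1899
omega_A/omega_B = 2144/1899

2144/1899


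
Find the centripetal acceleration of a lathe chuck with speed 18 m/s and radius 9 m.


Given: v = 18 m/s, r = 9 m
Using a_c = v^2 / r
a_c = 18^2 / 9
a_c = 324 / 9
a_c = 36 m/s^2

36 m/s^2


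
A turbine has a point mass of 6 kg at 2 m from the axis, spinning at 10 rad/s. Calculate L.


Given: m = 6 kg, r = 2 m, omega = 10 rad/s
For a point mass: I = m*r^2
I = 6*2^2 = 6*4 = 24
L = I*omega = 24*10
L = 240 kg*m^2/s

240 kg*m^2/s


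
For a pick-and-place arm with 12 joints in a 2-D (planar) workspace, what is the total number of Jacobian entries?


Given: task space dimension = 2, joints = 12
Jacobian is a 2 x 12 matrix
Total entries = rows * columns
Total = 2 * 12
Total = 24

24


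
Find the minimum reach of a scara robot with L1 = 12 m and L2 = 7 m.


Given: L1 = 12 m, L2 = 7 m
For a 2-link planar arm, min reach = |L1 - L2| (second link folded back)
Min reach = |12 - 7|
Min reach = 5 m

5 m


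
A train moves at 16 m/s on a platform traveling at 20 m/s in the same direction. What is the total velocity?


Given: object velocity = 16 m/s, platform velocity = 20 m/s (same direction)
Using classical velocity addition: v_total = v_object + v_platform
v_total = 16 + 20
v_total = 36 m/s

36 m/s


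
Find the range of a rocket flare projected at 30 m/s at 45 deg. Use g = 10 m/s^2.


Given: v0 = 30 m/s, theta = 45 deg, g = 10 m/s^2
sin(2*45) = sin(90) = 1
Using R = v0^2 * sin(2*theta) / g
R = 30^2 * 1 / 10
R = 900 / 10
R = 90 m

90 m


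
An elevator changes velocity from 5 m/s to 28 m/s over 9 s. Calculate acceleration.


Given: initial velocity v0 = 5 m/s, final velocity v = 28 m/s, time t = 9 s
Using a = (v - v0) / t
a = (28 - 5) / 9
a = 23 / 9
a = 23/9 m/s^2

23/9 m/s^2


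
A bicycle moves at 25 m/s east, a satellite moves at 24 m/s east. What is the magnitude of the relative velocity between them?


Given: v_A = 25 m/s east, v_B = 24 m/s east
Both move in the same direction; relative speed = |v_A - v_B|
|25 - 24| = |1|
= 1 m/s

1 m/s


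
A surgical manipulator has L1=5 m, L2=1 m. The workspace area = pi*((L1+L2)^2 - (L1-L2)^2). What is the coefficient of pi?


Given: L1 = 5, L2 = 1
(L1+L2)^2 = (6)^2 = 36
(L1-L2)^2 = (4)^2 = 16
Difference = 36 - 16 = 20
This equals 4*L1*L2 = 4*5*1 = 20
Workspace area = 20*pi

20


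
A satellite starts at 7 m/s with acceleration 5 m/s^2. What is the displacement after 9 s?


Given: v0 = 7 m/s, a = 5 m/s^2, t = 9 s
Using s = v0*t + (1/2)*a*t^2
s = 7*9 + (1/2)*5*9^2
s = 63 + (1/2)*405
s = 63 + 405/2
s = 531/2

531/2 m


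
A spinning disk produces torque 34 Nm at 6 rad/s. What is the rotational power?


Given: tau = 34 Nm, omega = 6 rad/s
Using P = tau * omega
P = 34 * 6
P = 204 W

204 W


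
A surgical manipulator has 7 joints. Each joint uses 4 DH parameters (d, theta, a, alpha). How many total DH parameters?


Given: 7 joints, 4 DH parameters per joint (d, theta, a, alpha)
Total DH parameters = number_of_joints * 4
Total = 7 * 4
Total = 28

28


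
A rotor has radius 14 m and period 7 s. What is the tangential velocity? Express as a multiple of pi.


Given: radius r = 14 m, period T = 7 s
Using v = 2*pi*r / T
v = 2*pi*14 / 7
v = 28*pi / 7
v = 4*pi m/s

4*pi m/s


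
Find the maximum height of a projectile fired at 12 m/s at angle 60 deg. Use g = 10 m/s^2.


Given: v0 = 12 m/s, theta = 60 deg, g = 10 m/s^2
sin^2(60) = 3/4
Using H = v0^2 * sin^2(theta) / (2*g)
H = 12^2 * 3/4 / (2*10)
H = 144 * 3/4 / 20
H = 108 / 20
H = 27/5 m

27/5 m


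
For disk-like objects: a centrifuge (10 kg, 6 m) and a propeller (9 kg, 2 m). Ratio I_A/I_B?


Given: M1=10 kg, R1=6 m, M2=9 kg, R2=2 m
For a disk: I = (1/2)*M*R^2, so I_A/I_B = (M1*R1^2)/(M2*R2^2)
M1*R1^2 = 10*36 = 360
M2*R2^2 = 9*4 = 36
I_A/I_B = 360/36 = 10

10


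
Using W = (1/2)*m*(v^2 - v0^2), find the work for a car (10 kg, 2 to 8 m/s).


Given: m = 10 kg, v0 = 2 m/s, v = 8 m/s
Using W = (1/2)*m*(v^2 - v0^2)
v^2 = 8^2 = 64
v0^2 = 2^2 = 4
v^2 - v0^2 = 64 - 4 = 60
W = (1/2)*10*60 = 300 J

300 J


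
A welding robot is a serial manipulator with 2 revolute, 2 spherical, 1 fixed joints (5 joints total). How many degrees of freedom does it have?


Given: serial robot with 2 revolute, 2 spherical, 1 fixed joints
DOF contribution per joint type: revolute=1, prismatic=1, spherical=3, fixed=0
DOF = 2*1 + 2*3 + 1*0
DOF = 8

8


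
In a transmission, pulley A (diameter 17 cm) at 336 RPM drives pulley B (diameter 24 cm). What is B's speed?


Given: D1 = 17 cm, w1 = 336 RPM, D2 = 24 cm
Using D1*w1 = D2*w2
w2 = D1*w1 / D2
w2 = 17*336 / 24
w2 = 5712 / 24
w2 = 238 RPM

238 RPM


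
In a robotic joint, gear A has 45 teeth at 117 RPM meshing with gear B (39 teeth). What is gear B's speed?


Given: N1 = 45 teeth, w1 = 117 RPM, N2 = 39 teeth
Using N1*w1 = N2*w2
w2 = N1*w1 / N2
w2 = 45*117 / 39
w2 = 5265 / 39
w2 = 135 RPM

135 RPM


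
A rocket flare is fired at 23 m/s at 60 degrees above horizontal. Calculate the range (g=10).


Given: v0 = 23 m/s, theta = 60 deg, g = 10 m/s^2
sin(2*60) = sin(120) = sqrt(3)/2
Using R = v0^2 * sin(2*theta) / g
R = 23^2 * (sqrt(3)/2) / 10
R = 529 * sqrt(3) / 20
R = 529/20*sqrt(3) m

529/20*sqrt(3) m


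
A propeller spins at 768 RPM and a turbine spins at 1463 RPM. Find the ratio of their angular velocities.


Given: RPM_A = 768, RPM_B = 1463
omega = 2*pi*RPM/60, so omega_A/omega_B = RPM_A / RPM_B
omega_A/omega_B = 768 / 1463
omega_A/omega_B = 768/1463

768/1463


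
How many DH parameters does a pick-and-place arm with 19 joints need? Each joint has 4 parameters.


Given: 19 joints, 4 DH parameters per joint (d, theta, a, alpha)
Total DH parameters = number_of_joints * 4
Total = 19 * 4
Total = 76

76


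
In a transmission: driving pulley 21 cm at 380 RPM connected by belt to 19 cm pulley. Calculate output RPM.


Given: D1 = 21 cm, w1 = 380 RPM, D2 = 19 cm
Using D1*w1 = D2*w2
w2 = D1*w1 / D2
w2 = 21*380 / 19
w2 = 7980 / 19
w2 = 420 RPM

420 RPM


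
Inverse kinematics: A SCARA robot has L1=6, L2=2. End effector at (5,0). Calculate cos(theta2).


Given: L1 = 6, L2 = 2, target (x, y) = (5, 0)
Using cos(theta2) = (x^2 + y^2 - L1^2 - L2^2) / (2*L1*L2)
x^2 + y^2 = 5^2 + 0 = 25
L1^2 + L2^2 = 36 + 4 = 40
Numerator = 25 - 40 = -15
Denominator = 2*6*2 = 24
cos(theta2) = -15/24 = -5/8

-5/8


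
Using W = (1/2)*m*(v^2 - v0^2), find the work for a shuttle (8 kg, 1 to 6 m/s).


Given: m = 8 kg, v0 = 1 m/s, v = 6 m/s
Using W = (1/2)*m*(v^2 - v0^2)
v^2 = 6^2 = 36
v0^2 = 1^2 = 1
v^2 - v0^2 = 36 - 1 = 35
W = (1/2)*8*35 = 140 J

140 J


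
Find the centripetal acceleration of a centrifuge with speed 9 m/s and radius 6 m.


Given: v = 9 m/s, r = 6 m
Using a_c = v^2 / r
a_c = 9^2 / 6
a_c = 81 / 6
a_c = 27/2 m/s^2

27/2 m/s^2


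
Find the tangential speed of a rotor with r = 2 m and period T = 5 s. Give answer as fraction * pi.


Given: radius r = 2 m, period T = 5 s
Using v = 2*pi*r / T
v = 2*pi*2 / 5
v = 4*pi / 5
v = 4/5*pi m/s

4/5*pi m/s


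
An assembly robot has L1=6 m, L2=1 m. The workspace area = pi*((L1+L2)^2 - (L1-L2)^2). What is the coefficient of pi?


Given: L1 = 6, L2 = 1
(L1+L2)^2 = (7)^2 = 49
(L1-L2)^2 = (5)^2 = 25
Difference = 49 - 25 = 24
This equals 4*L1*L2 = 4*6*1 = 24
Workspace area = 24*pi

24


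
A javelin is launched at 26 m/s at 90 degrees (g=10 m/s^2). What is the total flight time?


Given: v0 = 26 m/s, theta = 90 deg, g = 10 m/s^2
sin(90) = 1
Using T = 2*v0*sin(theta) / g
T = 2*26*1 / 10
T = 52 / 10
T = 26/5 s

26/5 s


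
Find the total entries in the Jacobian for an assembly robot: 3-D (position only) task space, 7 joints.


Given: task space dimension = 3, joints = 7
Jacobian is a 3 x 7 matrix
Total entries = rows * columns
Total = 3 * 7
Total = 21

21


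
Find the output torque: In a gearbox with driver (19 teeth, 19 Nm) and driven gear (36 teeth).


Given: N1 = 19, N2 = 36, T1 = 19 Nm
Using T2/T1 = N2/N1
T2 = T1 * N2 / N1
T2 = 19 * 36 / 19
T2 = 684 / 19
T2 = 36 Nm

36 Nm


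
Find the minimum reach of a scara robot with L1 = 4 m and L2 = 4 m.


Given: L1 = 4 m, L2 = 4 m
For a 2-link planar arm, min reach = |L1 - L2| (second link folded back)
Min reach = |4 - 4|
Min reach = 0 m

0 m


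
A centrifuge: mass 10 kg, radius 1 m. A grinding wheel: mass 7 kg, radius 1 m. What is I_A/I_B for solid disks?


Given: M1=10 kg, R1=1 m, M2=7 kg, R2=1 m
For a disk: I = (1/2)*M*R^2, so I_A/I_B = (M1*R1^2)/(M2*R2^2)
M1*R1^2 = 10*1 = 10
M2*R2^2 = 7*1 = 7
I_A/I_B = 10/7 = 10/7

10/7


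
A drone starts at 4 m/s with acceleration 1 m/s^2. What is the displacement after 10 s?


Given: v0 = 4 m/s, a = 1 m/s^2, t = 10 s
Using s = v0*t + (1/2)*a*t^2
s = 4*10 + (1/2)*1*10^2
s = 40 + (1/2)*100
s = 40 + 50
s = 90

90 m


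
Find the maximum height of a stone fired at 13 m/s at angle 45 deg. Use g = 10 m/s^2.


Given: v0 = 13 m/s, theta = 45 deg, g = 10 m/s^2
sin^2(45) = 1/2
Using H = v0^2 * sin^2(theta) / (2*g)
H = 13^2 * 1/2 / (2*10)
H = 169 * 1/2 / 20
H = 169/2 / 20
H = 169/40 m

169/40 m


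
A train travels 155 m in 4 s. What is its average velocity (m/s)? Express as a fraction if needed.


Given: distance d = 155 m, time t = 4 s
Using v = d / t
v = 155 / 4
v = 155/4 m/s

155/4 m/s


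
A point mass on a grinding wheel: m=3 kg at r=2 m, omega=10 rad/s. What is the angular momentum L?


Given: m = 3 kg, r = 2 m, omega = 10 rad/s
For a point mass: I = m*r^2
I = 3*2^2 = 3*4 = 12
L = I*omega = 12*10
L = 120 kg*m^2/s

120 kg*m^2/s


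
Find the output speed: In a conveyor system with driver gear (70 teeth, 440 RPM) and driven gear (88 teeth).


Given: N1 = 70 teeth, w1 = 440 RPM, N2 = 88 teeth
Using N1*w1 = N2*w2
w2 = N1*w1 / N2
w2 = 70*440 / 88
w2 = 30800 / 88
w2 = 350 RPM

350 RPM


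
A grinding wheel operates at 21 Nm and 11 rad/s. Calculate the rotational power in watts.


Given: tau = 21 Nm, omega = 11 rad/s
Using P = tau * omega
P = 21 * 11
P = 231 W

231 W


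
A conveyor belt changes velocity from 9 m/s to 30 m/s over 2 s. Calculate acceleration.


Given: initial velocity v0 = 9 m/s, final velocity v = 30 m/s, time t = 2 s
Using a = (v - v0) / t
a = (30 - 9) / 2
a = 21 / 2
a = 21/2 m/s^2

21/2 m/s^2


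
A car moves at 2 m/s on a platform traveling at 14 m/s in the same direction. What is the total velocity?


Given: object velocity = 2 m/s, platform velocity = 14 m/s (same direction)
Using classical velocity addition: v_total = v_object + v_platform
v_total = 2 + 14
v_total = 16 m/s

16 m/s


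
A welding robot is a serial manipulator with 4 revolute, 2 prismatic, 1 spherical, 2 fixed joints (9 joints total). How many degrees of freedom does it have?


Given: serial robot with 4 revolute, 2 prismatic, 1 spherical, 2 fixed joints
DOF contribution per joint type: revolute=1, prismatic=1, spherical=3, fixed=0
DOF = 4*1 + 2*1 + 1*3 + 2*0
DOF = 9

9


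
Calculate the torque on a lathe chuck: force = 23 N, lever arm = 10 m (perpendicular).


Given: F = 23 N, r = 10 m, angle = 90 deg (perpendicular)
Using tau = F * r * sin(90)
sin(90) = 1
tau = 23 * 10 * 1
tau = 230 Nm

230 Nm


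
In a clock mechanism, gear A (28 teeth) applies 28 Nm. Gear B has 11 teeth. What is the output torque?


Given: N1 = 28, N2 = 11, T1 = 28 Nm
Using T2/T1 = N2/N1
T2 = T1 * N2 / N1
T2 = 28 * 11 / 28
T2 = 308 / 28
T2 = 11 Nm

11 Nm


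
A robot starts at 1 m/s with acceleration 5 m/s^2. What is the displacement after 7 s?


Given: v0 = 1 m/s, a = 5 m/s^2, t = 7 s
Using s = v0*t + (1/2)*a*t^2
s = 1*7 + (1/2)*5*7^2
s = 7 + (1/2)*245
s = 7 + 245/2
s = 259/2

259/2 m


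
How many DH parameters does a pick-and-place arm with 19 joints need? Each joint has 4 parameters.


Given: 19 joints, 4 DH parameters per joint (d, theta, a, alpha)
Total DH parameters = number_of_joints * 4
Total = 19 * 4
Total = 76

76


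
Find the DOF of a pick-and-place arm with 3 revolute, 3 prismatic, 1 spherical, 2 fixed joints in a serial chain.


Given: serial robot with 3 revolute, 3 prismatic, 1 spherical, 2 fixed joints
DOF contribution per joint type: revolute=1, prismatic=1, spherical=3, fixed=0
DOF = 3*1 + 3*1 + 1*3 + 2*0
DOF = 9

9


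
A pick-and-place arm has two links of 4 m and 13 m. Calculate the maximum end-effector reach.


Given: L1 = 4 m, L2 = 13 m
For a 2-link planar arm, max reach = L1 + L2 (fully extended)
Max reach = 4 + 13
Max reach = 17 m

17 m


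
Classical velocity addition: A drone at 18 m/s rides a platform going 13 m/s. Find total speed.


Given: object velocity = 18 m/s, platform velocity = 13 m/s (same direction)
Using classical velocity addition: v_total = v_object + v_platform
v_total = 18 + 13
v_total = 31 m/s

31 m/s


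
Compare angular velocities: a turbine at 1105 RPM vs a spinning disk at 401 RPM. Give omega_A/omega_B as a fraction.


Given: RPM_A = 1105, RPM_B = 401
omega = 2*pi*RPM/60, so omega_A/omega_B = RPM_A / RPM_B
omega_A/omega_B = 1105 / 401
omega_A/omega_B = 1105/401

1105/401


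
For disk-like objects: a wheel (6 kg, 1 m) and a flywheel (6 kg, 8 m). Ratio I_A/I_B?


Given: M1=6 kg, R1=1 m, M2=6 kg, R2=8 m
For a disk: I = (1/2)*M*R^2, so I_A/I_B = (M1*R1^2)/(M2*R2^2)
M1*R1^2 = 6*1 = 6
M2*R2^2 = 6*64 = 384
I_A/I_B = 6/384 = 1/64

1/64


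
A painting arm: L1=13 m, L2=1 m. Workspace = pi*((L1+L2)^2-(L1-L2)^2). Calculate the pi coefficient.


Given: L1 = 13, L2 = 1
(L1+L2)^2 = (14)^2 = 196
(L1-L2)^2 = (12)^2 = 144
Difference = 196 - 144 = 52
This equals 4*L1*L2 = 4*13*1 = 52
Workspace area = 52*pi

52


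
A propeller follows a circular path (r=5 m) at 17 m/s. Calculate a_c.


Given: v = 17 m/s, r = 5 m
Using a_c = v^2 / r
a_c = 17^2 / 5
a_c = 289 / 5
a_c = 289/5 m/s^2

289/5 m/s^2


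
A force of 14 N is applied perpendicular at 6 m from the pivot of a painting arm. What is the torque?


Given: F = 14 N, r = 6 m, angle = 90 deg (perpendicular)
Using tau = F * r * sin(90)
sin(90) = 1
tau = 14 * 6 * 1
tau = 84 Nm

84 Nm


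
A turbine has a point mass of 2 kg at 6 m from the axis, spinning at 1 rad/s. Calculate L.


Given: m = 2 kg, r = 6 m, omega = 1 rad/s
For a point mass: I = m*r^2
I = 2*6^2 = 2*36 = 72
L = I*omega = 72*1
L = 72 kg*m^2/s

72 kg*m^2/s


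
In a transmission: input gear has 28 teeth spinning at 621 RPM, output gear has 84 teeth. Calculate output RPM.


Given: N1 = 28 teeth, w1 = 621 RPM, N2 = 84 teeth
Using N1*w1 = N2*w2
w2 = N1*w1 / N2
w2 = 28*621 / 84
w2 = 17388 / 84
w2 = 207 RPM

207 RPM


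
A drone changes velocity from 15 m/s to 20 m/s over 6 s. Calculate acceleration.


Given: initial velocity v0 = 15 m/s, final velocity v = 20 m/s, time t = 6 s
Using a = (v - v0) / t
a = (20 - 15) / 6
a = 5 / 6
a = 5/6 m/s^2

5/6 m/s^2


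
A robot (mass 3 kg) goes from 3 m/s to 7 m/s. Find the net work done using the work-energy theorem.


Given: m = 3 kg, v0 = 3 m/s, v = 7 m/s
Using W = (1/2)*m*(v^2 - v0^2)
v^2 = 7^2 = 49
v0^2 = 3^2 = 9
v^2 - v0^2 = 49 - 9 = 40
W = (1/2)*3*40 = 60 J

60 J


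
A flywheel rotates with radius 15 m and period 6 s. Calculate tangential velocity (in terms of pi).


Given: radius r = 15 m, period T = 6 s
Using v = 2*pi*r / T
v = 2*pi*15 / 6
v = 30*pi / 6
v = 5*pi m/s

5*pi m/s


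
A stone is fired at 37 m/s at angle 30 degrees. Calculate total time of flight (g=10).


Given: v0 = 37 m/s, theta = 30 deg, g = 10 m/s^2
sin(30) = 1/2
Using T = 2*v0*sin(theta) / g
T = 2*37*1/2 / 10
T = 37 / 10
T = 37/10 s

37/10 s


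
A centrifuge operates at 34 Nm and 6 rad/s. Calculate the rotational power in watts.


Given: tau = 34 Nm, omega = 6 rad/s
Using P = tau * omega
P = 34 * 6
P = 204 W

204 W


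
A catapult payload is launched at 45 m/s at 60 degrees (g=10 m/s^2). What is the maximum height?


Given: v0 = 45 m/s, theta = 60 deg, g = 10 m/s^2
sin^2(60) = 3/4
Using H = v0^2 * sin^2(theta) / (2*g)
H = 45^2 * 3/4 / (2*10)
H = 2025 * 3/4 / 20
H = 6075/4 / 20
H = 1215/16 m

1215/16 m


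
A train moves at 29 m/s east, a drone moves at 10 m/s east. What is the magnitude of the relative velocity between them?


Given: v_A = 29 m/s east, v_B = 10 m/s east
Both move in the same direction; relative speed = |v_A - v_B|
|29 - 10| = |19|
= 19 m/s

19 m/s


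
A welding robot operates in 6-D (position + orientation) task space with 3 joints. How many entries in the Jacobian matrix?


Given: task space dimension = 6, joints = 3
Jacobian is a 6 x 3 matrix
Total entries = rows * columns
Total = 6 * 3
Total = 18

18


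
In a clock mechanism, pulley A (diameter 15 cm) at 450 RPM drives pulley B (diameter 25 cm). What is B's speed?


Given: D1 = 15 cm, w1 = 450 RPM, D2 = 25 cm
Using D1*w1 = D2*w2
w2 = D1*w1 / D2
w2 = 15*450 / 25
w2 = 6750 / 25
w2 = 270 RPM

270 RPM


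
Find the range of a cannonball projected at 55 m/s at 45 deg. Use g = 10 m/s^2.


Given: v0 = 55 m/s, theta = 45 deg, g = 10 m/s^2
sin(2*45) = sin(90) = 1
Using R = v0^2 * sin(2*theta) / g
R = 55^2 * 1 / 10
R = 3025 / 10
R = 605/2 m

605/2 m


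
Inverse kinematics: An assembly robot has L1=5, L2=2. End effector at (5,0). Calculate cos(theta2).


Given: L1 = 5, L2 = 2, target (x, y) = (5, 0)
Using cos(theta2) = (x^2 + y^2 - L1^2 - L2^2) / (2*L1*L2)
x^2 + y^2 = 5^2 + 0 = 25
L1^2 + L2^2 = 25 + 4 = 29
Numerator = 25 - 29 = -4
Denominator = 2*5*2 = 20
cos(theta2) = -4/20 = -1/5

-1/5


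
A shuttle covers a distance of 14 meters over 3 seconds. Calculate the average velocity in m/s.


Given: distance d = 14 m, time t = 3 s
Using v = d / t
v = 14 / 3
v = 14/3 m/s

14/3 m/s


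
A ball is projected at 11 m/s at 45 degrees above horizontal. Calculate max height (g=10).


Given: v0 = 11 m/s, theta = 45 deg, g = 10 m/s^2
sin^2(45) = 1/2
Using H = v0^2 * sin^2(theta) / (2*g)
H = 11^2 * 1/2 / (2*10)
H = 121 * 1/2 / 20
H = 121/2 / 20
H = 121/40 m

121/40 m


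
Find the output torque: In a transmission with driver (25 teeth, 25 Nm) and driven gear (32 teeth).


Given: N1 = 25, N2 = 32, T1 = 25 Nm
Using T2/T1 = N2/N1
T2 = T1 * N2 / N1
T2 = 25 * 32 / 25
T2 = 800 / 25
T2 = 32 Nm

32 Nm


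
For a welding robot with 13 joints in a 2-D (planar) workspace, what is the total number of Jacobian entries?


Given: task space dimension = 2, joints = 13
Jacobian is a 2 x 13 matrix
Total entries = rows * columns
Total = 2 * 13
Total = 26

26


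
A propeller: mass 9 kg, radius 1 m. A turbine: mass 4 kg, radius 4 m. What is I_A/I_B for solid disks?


Given: M1=9 kg, R1=1 m, M2=4 kg, R2=4 m
For a disk: I = (1/2)*M*R^2, so I_A/I_B = (M1*R1^2)/(M2*R2^2)
M1*R1^2 = 9*1 = 9
M2*R2^2 = 4*16 = 64
I_A/I_B = 9/64 = 9/64

9/64
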